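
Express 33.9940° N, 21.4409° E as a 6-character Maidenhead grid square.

KM03rx

Add 180° to longitude and 90° to latitude: 201.4409, 123.9940.
Field (20°×10°, letters A–R): 201.4409/20 → 10 → K, 123.9940/10 → 12 → M; chars KM.
Square (2°×1°, digits 0–9): 1.4409/2 → 0, 3.9940/1 → 3; chars 03.
Subsquare (5′×2.5′, letters a–x): 1.4409/0.0833333 → 17 → r, 0.9940/0.0416667 → 23 → x; chars rx.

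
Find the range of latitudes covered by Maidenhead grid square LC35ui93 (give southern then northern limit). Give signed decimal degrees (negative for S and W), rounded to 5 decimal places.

-64.65417, -64.65000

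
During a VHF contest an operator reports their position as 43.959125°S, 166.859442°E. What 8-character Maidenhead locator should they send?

RE36ka39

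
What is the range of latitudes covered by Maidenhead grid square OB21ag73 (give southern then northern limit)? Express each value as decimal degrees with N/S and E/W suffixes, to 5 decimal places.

78.73750° S, 78.73333° S

Field O=14, B=1: +14·20° lon, +1·10° lat → SW at lon 100°, lat -80°.
Square 2, 1: +2·2° lon, +1·1° lat → SW at lon 104°, lat -79°.
Subsquare a=0, g=6: +0·0.0833333° lon, +6·0.0416667° lat → SW at lon 104°, lat -78.75°.
Extended square 7, 3: +7·0.00833333° lon, +3·0.00416667° lat → SW at lon 104.058°, lat -78.7375°.
Cell spans 0.00833333° lon × 0.00416667° lat.
south 78.73750° S, north 78.73333° S.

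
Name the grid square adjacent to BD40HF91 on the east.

Longitude extended square 9; +1 → 10, wraps to 0, carry into subsquare.
Longitude subsquare h = 7; +1 → 8 = i.
The latitude characters are unchanged.

BD40if01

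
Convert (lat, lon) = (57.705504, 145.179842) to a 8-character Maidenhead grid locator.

QO27oq19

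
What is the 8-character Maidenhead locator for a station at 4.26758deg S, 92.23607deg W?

EI35vr15

Add 180° to longitude and 90° to latitude: 87.76393, 85.73242.
Field: 87.76393/20 → 4 → E, 85.73242/10 → 8 → I; chars EI.
Square: 7.76393/2 → 3, 5.73242/1 → 5; chars 35.
Subsquare: 1.76393/0.0833333 → 21 → v, 0.73242/0.0416667 → 17 → r; chars vr.
Extended square: 0.01393/0.00833333 → 1, 0.02409/0.00416667 → 5; chars 15.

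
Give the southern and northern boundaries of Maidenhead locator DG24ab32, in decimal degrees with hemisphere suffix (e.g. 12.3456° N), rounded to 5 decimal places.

25.95000° S, 25.94583° S

Field D=3, G=6: +3·20° lon, +6·10° lat → SW at lon -120°, lat -30°.
Square 2, 4: +2·2° lon, +4·1° lat → SW at lon -116°, lat -26°.
Subsquare a=0, b=1: +0·0.0833333° lon, +1·0.0416667° lat → SW at lon -116°, lat -25.9583°.
Extended square 3, 2: +3·0.00833333° lon, +2·0.00416667° lat → SW at lon -115.975°, lat -25.95°.
Cell spans 0.00833333° lon × 0.00416667° lat.
south 25.95000° S, north 25.94583° S.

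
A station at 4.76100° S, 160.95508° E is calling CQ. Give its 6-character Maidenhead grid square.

Shift to the Maidenhead origin (180°W, 90°S): lon 340.9551, lat 85.2390.
Field: 340.9551/20 → 17 → R, 85.2390/10 → 8 → I; chars RI.
Square: 0.9551/2 → 0, 5.2390/1 → 5; chars 05.
Subsquare: 0.9551/0.0833333 → 11 → l, 0.2390/0.0416667 → 5 → f; chars lf.

RI05lf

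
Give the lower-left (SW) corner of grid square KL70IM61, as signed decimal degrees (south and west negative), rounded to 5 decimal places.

20.50417, 34.71667

Field K=10, L=11: +10·20° lon, +11·10° lat → SW at lon 20°, lat 20°.
Square 7, 0: +7·2° lon, +0·1° lat → SW at lon 34°, lat 20°.
Subsquare i=8, m=12: +8·0.0833333° lon, +12·0.0416667° lat → SW at lon 34.6667°, lat 20.5°.
Extended square 6, 1: +6·0.00833333° lon, +1·0.00416667° lat → SW at lon 34.7167°, lat 20.5042°.
latitude 20.50417, longitude 34.71667.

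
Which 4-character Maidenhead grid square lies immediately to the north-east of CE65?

Longitude square 6; +1 → 7.
Latitude square 5; +1 → 6.

CE76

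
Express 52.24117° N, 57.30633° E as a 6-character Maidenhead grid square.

LO82pf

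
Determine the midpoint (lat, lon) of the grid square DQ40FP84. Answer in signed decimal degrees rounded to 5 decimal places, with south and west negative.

70.64375, -111.51250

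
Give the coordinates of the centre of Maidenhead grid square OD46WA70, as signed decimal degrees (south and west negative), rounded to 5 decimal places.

Field O=14, D=3: +14·20° lon, +3·10° lat → SW at lon 100°, lat -60°.
Square 4, 6: +4·2° lon, +6·1° lat → SW at lon 108°, lat -54°.
Subsquare w=22, a=0: +22·0.0833333° lon, +0·0.0416667° lat → SW at lon 109.833°, lat -54°.
Extended square 7, 0: +7·0.00833333° lon, +0·0.00416667° lat → SW at lon 109.892°, lat -54°.
Cell spans 0.00833333° lon × 0.00416667° lat. Centre is SW corner plus half of each.
latitude -53.99792, longitude 109.89583.

-53.99792, 109.89583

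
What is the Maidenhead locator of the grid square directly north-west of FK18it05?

Longitude extended square 0; −1 → -1, wraps to 9, carry into subsquare.
Longitude subsquare i = 8; −1 → 7 = h.
Latitude extended square 5; +1 → 6.

FK18ht96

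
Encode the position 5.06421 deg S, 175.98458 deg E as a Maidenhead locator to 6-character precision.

Offset from 180°W / 90°S: lon 355.9846°, lat 84.9358°.
Field: 355.9846/20 → 17 → R, 84.9358/10 → 8 → I; chars RI.
Square: 15.9846/2 → 7, 4.9358/1 → 4; chars 74.
Subsquare: 1.9846/0.0833333 → 23 → x, 0.9358/0.0416667 → 22 → w; chars xw.

RI74xw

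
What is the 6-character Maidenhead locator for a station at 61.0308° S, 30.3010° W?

HC48ux

Add 180° to longitude and 90° to latitude: 149.6990, 28.9692.
Field: lon ⌊149.6990/20⌋ = 7 → H; lat ⌊28.9692/10⌋ = 2 → C.
Square: lon ⌊9.6990/2⌋ = 4; lat ⌊8.9692/1⌋ = 8.
Subsquare: lon ⌊1.6990/0.0833333⌋ = 20 → u; lat ⌊0.9692/0.0416667⌋ = 23 → x.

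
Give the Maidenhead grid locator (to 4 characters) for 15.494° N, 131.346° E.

Shift to the Maidenhead origin (180°W, 90°S): lon 311.35, lat 105.49.
Field: 311.35/20 → 15 → P, 105.49/10 → 10 → K; chars PK.
Square: 11.35/2 → 5, 5.49/1 → 5; chars 55.

PK55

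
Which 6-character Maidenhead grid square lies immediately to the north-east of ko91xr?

LO01as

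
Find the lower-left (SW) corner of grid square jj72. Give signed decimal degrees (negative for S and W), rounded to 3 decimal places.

2.000, 14.000

Field J=9, J=9: +9·20° lon, +9·10° lat → SW at lon 0°, lat 0°.
Square 7, 2: +7·2° lon, +2·1° lat → SW at lon 14°, lat 2°.
latitude 2.000, longitude 14.000.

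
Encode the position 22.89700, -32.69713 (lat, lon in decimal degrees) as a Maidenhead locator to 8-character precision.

Add 180° to longitude and 90° to latitude: 147.30287, 112.89700.
Field (20°×10°, letters A–R): lon ⌊147.30287/20⌋ = 7 → H; lat ⌊112.89700/10⌋ = 11 → L.
Square (2°×1°, digits 0–9): lon ⌊7.30287/2⌋ = 3; lat ⌊2.89700/1⌋ = 2.
Subsquare (5′×2.5′, letters a–x): lon ⌊1.30287/0.0833333⌋ = 15 → p; lat ⌊0.89700/0.0416667⌋ = 21 → v.
Extended square (30″×15″, digits 0–9): lon ⌊0.05287/0.00833333⌋ = 6; lat ⌊0.02200/0.00416667⌋ = 5.

HL32pv65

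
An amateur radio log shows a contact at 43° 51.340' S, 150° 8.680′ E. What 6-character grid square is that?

Shift to the Maidenhead origin (180°W, 90°S): lon 330.1447, lat 46.1443.
Field: 330.1447/20 → 16 → Q, 46.1443/10 → 4 → E; chars QE.
Square: 10.1447/2 → 5, 6.1443/1 → 6; chars 56.
Subsquare: 0.1447/0.0833333 → 1 → b, 0.1443/0.0416667 → 3 → d; chars bd.

QE56bd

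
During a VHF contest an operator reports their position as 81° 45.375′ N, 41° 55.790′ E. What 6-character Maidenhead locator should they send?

LR01xs

Add 180° to longitude and 90° to latitude: 221.9298, 171.7562.
Field: 221.9298/20 → 11 → L, 171.7562/10 → 17 → R; chars LR.
Square: 1.9298/2 → 0, 1.7562/1 → 1; chars 01.
Subsquare: 1.9298/0.0833333 → 23 → x, 0.7562/0.0416667 → 18 → s; chars xs.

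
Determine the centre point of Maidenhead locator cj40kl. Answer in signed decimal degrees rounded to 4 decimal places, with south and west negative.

0.4792, -131.1250

Field C=2, J=9: +2·20° lon, +9·10° lat → SW at lon -140°, lat 0°.
Square 4, 0: +4·2° lon, +0·1° lat → SW at lon -132°, lat 0°.
Subsquare k=10, l=11: +10·0.0833333° lon, +11·0.0416667° lat → SW at lon -131.167°, lat 0.458333°.
Cell spans 0.0833333° lon × 0.0416667° lat. Centre is SW corner plus half of each.
latitude 0.4792, longitude -131.1250.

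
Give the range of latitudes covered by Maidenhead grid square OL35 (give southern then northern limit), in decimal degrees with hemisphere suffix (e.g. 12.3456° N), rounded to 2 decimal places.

25.00° N, 26.00° N

Field O=14, L=11: +14·20° lon, +11·10° lat → SW at lon 100°, lat 20°.
Square 3, 5: +3·2° lon, +5·1° lat → SW at lon 106°, lat 25°.
Cell spans 2° lon × 1° lat.
south 25.00° N, north 26.00° N.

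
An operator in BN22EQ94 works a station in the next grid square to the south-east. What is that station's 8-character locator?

BN22fq03

Longitude extended square 9; +1 → 10, wraps to 0, carry into subsquare.
Longitude subsquare e = 4; +1 → 5 = f.
Latitude extended square 4; −1 → 3.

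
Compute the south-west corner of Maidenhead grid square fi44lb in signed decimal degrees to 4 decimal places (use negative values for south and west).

Field F=5, I=8: +5·20° lon, +8·10° lat → SW at lon -80°, lat -10°.
Square 4, 4: +4·2° lon, +4·1° lat → SW at lon -72°, lat -6°.
Subsquare l=11, b=1: +11·0.0833333° lon, +1·0.0416667° lat → SW at lon -71.0833°, lat -5.95833°.
latitude -5.9583, longitude -71.0833.

-5.9583, -71.0833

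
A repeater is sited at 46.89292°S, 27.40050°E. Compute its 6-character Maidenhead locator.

Add 180° to longitude and 90° to latitude: 207.4005, 43.1071.
Field (20°×10°, letters A–R): lon ⌊207.4005/20⌋ = 10 → K; lat ⌊43.1071/10⌋ = 4 → E.
Square (2°×1°, digits 0–9): lon ⌊7.4005/2⌋ = 3; lat ⌊3.1071/1⌋ = 3.
Subsquare (5′×2.5′, letters a–x): lon ⌊1.4005/0.0833333⌋ = 16 → q; lat ⌊0.1071/0.0416667⌋ = 2 → c.

KE33qc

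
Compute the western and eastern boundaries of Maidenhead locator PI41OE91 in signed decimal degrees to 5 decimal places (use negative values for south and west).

129.24167, 129.25000

Field P=15, I=8: +15·20° lon, +8·10° lat → SW at lon 120°, lat -10°.
Square 4, 1: +4·2° lon, +1·1° lat → SW at lon 128°, lat -9°.
Subsquare o=14, e=4: +14·0.0833333° lon, +4·0.0416667° lat → SW at lon 129.167°, lat -8.83333°.
Extended square 9, 1: +9·0.00833333° lon, +1·0.00416667° lat → SW at lon 129.242°, lat -8.82917°.
Cell spans 0.00833333° lon × 0.00416667° lat.
west 129.24167, east 129.25000.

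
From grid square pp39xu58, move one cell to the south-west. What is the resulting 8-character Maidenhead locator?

Longitude extended square 5; −1 → 4.
Latitude extended square 8; −1 → 7.

PP39xu47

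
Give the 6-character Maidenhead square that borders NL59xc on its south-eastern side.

NL69ab

Longitude subsquare x = 23; +1 → 24, wraps to 0 = a, carry into square.
Longitude square 5; +1 → 6.
Latitude subsquare c = 2; −1 → 1 = b.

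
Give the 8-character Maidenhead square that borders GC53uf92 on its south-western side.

GC53uf81

Longitude extended square 9; −1 → 8.
Latitude extended square 2; −1 → 1.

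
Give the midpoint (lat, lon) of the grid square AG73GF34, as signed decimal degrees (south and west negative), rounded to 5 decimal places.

Field A=0, G=6: +0·20° lon, +6·10° lat → SW at lon -180°, lat -30°.
Square 7, 3: +7·2° lon, +3·1° lat → SW at lon -166°, lat -27°.
Subsquare g=6, f=5: +6·0.0833333° lon, +5·0.0416667° lat → SW at lon -165.5°, lat -26.7917°.
Extended square 3, 4: +3·0.00833333° lon, +4·0.00416667° lat → SW at lon -165.475°, lat -26.775°.
Cell spans 0.00833333° lon × 0.00416667° lat. Centre is SW corner plus half of each.
latitude -26.77292, longitude -165.47083.

-26.77292, -165.47083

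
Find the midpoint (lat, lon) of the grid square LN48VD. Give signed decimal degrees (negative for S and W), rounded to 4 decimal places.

48.1458, 49.7917

Field L=11, N=13: +11·20° lon, +13·10° lat → SW at lon 40°, lat 40°.
Square 4, 8: +4·2° lon, +8·1° lat → SW at lon 48°, lat 48°.
Subsquare v=21, d=3: +21·0.0833333° lon, +3·0.0416667° lat → SW at lon 49.75°, lat 48.125°.
Cell spans 0.0833333° lon × 0.0416667° lat. Centre is SW corner plus half of each.
latitude 48.1458, longitude 49.7917.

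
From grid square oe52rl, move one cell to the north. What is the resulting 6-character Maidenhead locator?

OE52rm

Latitude subsquare l = 11; +1 → 12 = m.
The longitude characters are unchanged.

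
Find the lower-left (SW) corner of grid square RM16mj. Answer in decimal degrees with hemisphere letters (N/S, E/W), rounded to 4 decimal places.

Field R=17, M=12: +17·20° lon, +12·10° lat → SW at lon 160°, lat 30°.
Square 1, 6: +1·2° lon, +6·1° lat → SW at lon 162°, lat 36°.
Subsquare m=12, j=9: +12·0.0833333° lon, +9·0.0416667° lat → SW at lon 163°, lat 36.375°.
latitude 36.3750° N, longitude 163.0000° E.

36.3750° N, 163.0000° E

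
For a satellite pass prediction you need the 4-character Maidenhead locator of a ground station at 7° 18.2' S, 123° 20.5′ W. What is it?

CI82

Shift to the Maidenhead origin (180°W, 90°S): lon 56.66, lat 82.70.
Field: lon ⌊56.66/20⌋ = 2 → C; lat ⌊82.70/10⌋ = 8 → I.
Square: lon ⌊16.66/2⌋ = 8; lat ⌊2.70/1⌋ = 2.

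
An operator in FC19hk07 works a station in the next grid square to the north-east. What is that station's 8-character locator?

FC19hk18

Longitude extended square 0; +1 → 1.
Latitude extended square 7; +1 → 8.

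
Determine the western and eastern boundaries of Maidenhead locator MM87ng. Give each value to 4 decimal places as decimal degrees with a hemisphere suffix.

77.0833° E, 77.1667° E

Field M=12, M=12: +12·20° lon, +12·10° lat → SW at lon 60°, lat 30°.
Square 8, 7: +8·2° lon, +7·1° lat → SW at lon 76°, lat 37°.
Subsquare n=13, g=6: +13·0.0833333° lon, +6·0.0416667° lat → SW at lon 77.0833°, lat 37.25°.
Cell spans 0.0833333° lon × 0.0416667° lat.
west 77.0833° E, east 77.1667° E.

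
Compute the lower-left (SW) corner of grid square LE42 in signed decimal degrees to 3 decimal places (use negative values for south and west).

-48.000, 48.000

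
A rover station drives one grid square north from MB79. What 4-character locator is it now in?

Latitude square 9; +1 → 10, wraps to 0, carry into field.
Latitude field B = 1; +1 → 2 = C.
The longitude characters are unchanged.

MC70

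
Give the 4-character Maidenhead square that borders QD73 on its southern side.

Latitude square 3; −1 → 2.
The longitude characters are unchanged.

QD72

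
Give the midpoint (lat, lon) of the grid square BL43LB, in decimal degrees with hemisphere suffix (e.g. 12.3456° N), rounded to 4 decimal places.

23.0625° N, 151.0417° W

Field B=1, L=11: +1·20° lon, +11·10° lat → SW at lon -160°, lat 20°.
Square 4, 3: +4·2° lon, +3·1° lat → SW at lon -152°, lat 23°.
Subsquare l=11, b=1: +11·0.0833333° lon, +1·0.0416667° lat → SW at lon -151.083°, lat 23.0417°.
Cell spans 0.0833333° lon × 0.0416667° lat. Centre is SW corner plus half of each.
latitude 23.0625° N, longitude 151.0417° W.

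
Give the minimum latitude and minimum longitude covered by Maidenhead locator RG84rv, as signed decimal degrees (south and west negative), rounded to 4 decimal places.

Field R=17, G=6: +17·20° lon, +6·10° lat → SW at lon 160°, lat -30°.
Square 8, 4: +8·2° lon, +4·1° lat → SW at lon 176°, lat -26°.
Subsquare r=17, v=21: +17·0.0833333° lon, +21·0.0416667° lat → SW at lon 177.417°, lat -25.125°.
latitude -25.1250, longitude 177.4167.

-25.1250, 177.4167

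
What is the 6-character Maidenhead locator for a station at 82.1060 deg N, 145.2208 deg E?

Shift to the Maidenhead origin (180°W, 90°S): lon 325.2208, lat 172.1060.
Field: 325.2208/20 → 16 → Q, 172.1060/10 → 17 → R; chars QR.
Square: 5.2208/2 → 2, 2.1060/1 → 2; chars 22.
Subsquare: 1.2208/0.0833333 → 14 → o, 0.1060/0.0416667 → 2 → c; chars oc.

QR22oc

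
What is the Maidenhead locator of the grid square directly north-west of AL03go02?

AL03fo93

Longitude extended square 0; −1 → -1, wraps to 9, carry into subsquare.
Longitude subsquare g = 6; −1 → 5 = f.
Latitude extended square 2; +1 → 3.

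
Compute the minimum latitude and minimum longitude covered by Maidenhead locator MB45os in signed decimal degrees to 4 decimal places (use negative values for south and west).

-74.2500, 69.1667

Field M=12, B=1: +12·20° lon, +1·10° lat → SW at lon 60°, lat -80°.
Square 4, 5: +4·2° lon, +5·1° lat → SW at lon 68°, lat -75°.
Subsquare o=14, s=18: +14·0.0833333° lon, +18·0.0416667° lat → SW at lon 69.1667°, lat -74.25°.
latitude -74.2500, longitude 69.1667.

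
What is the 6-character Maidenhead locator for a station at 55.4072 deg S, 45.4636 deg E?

LD24ro

Offset from 180°W / 90°S: lon 225.4636°, lat 34.5928°.
Field: lon ⌊225.4636/20⌋ = 11 → L; lat ⌊34.5928/10⌋ = 3 → D.
Square: lon ⌊5.4636/2⌋ = 2; lat ⌊4.5928/1⌋ = 4.
Subsquare: lon ⌊1.4636/0.0833333⌋ = 17 → r; lat ⌊0.5928/0.0416667⌋ = 14 → o.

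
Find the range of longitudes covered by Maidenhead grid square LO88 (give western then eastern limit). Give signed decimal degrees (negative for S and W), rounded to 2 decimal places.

Field L=11, O=14: +11·20° lon, +14·10° lat → SW at lon 40°, lat 50°.
Square 8, 8: +8·2° lon, +8·1° lat → SW at lon 56°, lat 58°.
Cell spans 2° lon × 1° lat.
west 56.00, east 58.00.

56.00, 58.00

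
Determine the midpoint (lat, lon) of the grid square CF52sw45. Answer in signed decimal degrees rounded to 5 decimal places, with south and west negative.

-37.06042, -128.46250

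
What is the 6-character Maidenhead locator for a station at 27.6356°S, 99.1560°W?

EG02ki

Offset from 180°W / 90°S: lon 80.8440°, lat 62.3644°.
Field (20°×10°, letters A–R): lon ⌊80.8440/20⌋ = 4 → E; lat ⌊62.3644/10⌋ = 6 → G.
Square (2°×1°, digits 0–9): lon ⌊0.8440/2⌋ = 0; lat ⌊2.3644/1⌋ = 2.
Subsquare (5′×2.5′, letters a–x): lon ⌊0.8440/0.0833333⌋ = 10 → k; lat ⌊0.3644/0.0416667⌋ = 8 → i.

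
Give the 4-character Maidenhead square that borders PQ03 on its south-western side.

Longitude square 0; −1 → -1, wraps to 9, carry into field.
Longitude field P = 15; −1 → 14 = O.
Latitude square 3; −1 → 2.

OQ92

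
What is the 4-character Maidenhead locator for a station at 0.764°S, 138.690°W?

CI09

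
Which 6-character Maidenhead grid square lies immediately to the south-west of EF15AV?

Longitude subsquare a = 0; −1 → -1, wraps to 23 = x, carry into square.
Longitude square 1; −1 → 0.
Latitude subsquare v = 21; −1 → 20 = u.

EF05xu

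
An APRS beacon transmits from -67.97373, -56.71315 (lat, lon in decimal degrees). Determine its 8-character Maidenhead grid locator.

GC12pa46

Offset from 180°W / 90°S: lon 123.28685°, lat 22.02627°.
Field: 123.28685/20 → 6 → G, 22.02627/10 → 2 → C; chars GC.
Square: 3.28685/2 → 1, 2.02627/1 → 2; chars 12.
Subsquare: 1.28685/0.0833333 → 15 → p, 0.02627/0.0416667 → 0 → a; chars pa.
Extended square: 0.03685/0.00833333 → 4, 0.02627/0.00416667 → 6; chars 46.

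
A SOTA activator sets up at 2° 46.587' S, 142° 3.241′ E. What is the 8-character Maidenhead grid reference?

Offset from 180°W / 90°S: lon 322.05402°, lat 87.22355°.
Field (20°×10°, letters A–R): 322.05402/20 → 16 → Q, 87.22355/10 → 8 → I; chars QI.
Square (2°×1°, digits 0–9): 2.05402/2 → 1, 7.22355/1 → 7; chars 17.
Subsquare (5′×2.5′, letters a–x): 0.05402/0.0833333 → 0 → a, 0.22355/0.0416667 → 5 → f; chars af.
Extended square (30″×15″, digits 0–9): 0.05402/0.00833333 → 6, 0.01522/0.00416667 → 3; chars 63.

QI17af63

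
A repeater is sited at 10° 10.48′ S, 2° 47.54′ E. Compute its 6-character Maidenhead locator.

Offset from 180°W / 90°S: lon 182.7923°, lat 79.8253°.
Field: lon ⌊182.7923/20⌋ = 9 → J; lat ⌊79.8253/10⌋ = 7 → H.
Square: lon ⌊2.7923/2⌋ = 1; lat ⌊9.8253/1⌋ = 9.
Subsquare: lon ⌊0.7923/0.0833333⌋ = 9 → j; lat ⌊0.8253/0.0416667⌋ = 19 → t.

JH19jt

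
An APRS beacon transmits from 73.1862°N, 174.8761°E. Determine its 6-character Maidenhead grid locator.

RQ73ke

Offset from 180°W / 90°S: lon 354.8761°, lat 163.1862°.
Field: lon ⌊354.8761/20⌋ = 17 → R; lat ⌊163.1862/10⌋ = 16 → Q.
Square: lon ⌊14.8761/2⌋ = 7; lat ⌊3.1862/1⌋ = 3.
Subsquare: lon ⌊0.8761/0.0833333⌋ = 10 → k; lat ⌊0.1862/0.0416667⌋ = 4 → e.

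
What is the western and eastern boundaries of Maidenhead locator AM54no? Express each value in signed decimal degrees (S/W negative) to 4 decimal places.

-168.9167, -168.8333

Field A=0, M=12: +0·20° lon, +12·10° lat → SW at lon -180°, lat 30°.
Square 5, 4: +5·2° lon, +4·1° lat → SW at lon -170°, lat 34°.
Subsquare n=13, o=14: +13·0.0833333° lon, +14·0.0416667° lat → SW at lon -168.917°, lat 34.5833°.
Cell spans 0.0833333° lon × 0.0416667° lat.
west -168.9167, east -168.8333.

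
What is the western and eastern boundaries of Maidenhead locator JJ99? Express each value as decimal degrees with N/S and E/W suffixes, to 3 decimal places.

Field J=9, J=9: +9·20° lon, +9·10° lat → SW at lon 0°, lat 0°.
Square 9, 9: +9·2° lon, +9·1° lat → SW at lon 18°, lat 9°.
Cell spans 2° lon × 1° lat.
west 18.000° E, east 20.000° E.

18.000° E, 20.000° E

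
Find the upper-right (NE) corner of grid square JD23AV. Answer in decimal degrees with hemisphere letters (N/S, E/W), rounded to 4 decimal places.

Field J=9, D=3: +9·20° lon, +3·10° lat → SW at lon 0°, lat -60°.
Square 2, 3: +2·2° lon, +3·1° lat → SW at lon 4°, lat -57°.
Subsquare a=0, v=21: +0·0.0833333° lon, +21·0.0416667° lat → SW at lon 4°, lat -56.125°.
Cell spans 0.0833333° lon × 0.0416667° lat. NE corner is SW corner plus one full cell.
latitude 56.0833° S, longitude 4.0833° E.

56.0833° S, 4.0833° E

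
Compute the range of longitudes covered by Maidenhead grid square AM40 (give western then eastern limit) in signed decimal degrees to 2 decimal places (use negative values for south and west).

-172.00, -170.00

Field A=0, M=12: +0·20° lon, +12·10° lat → SW at lon -180°, lat 30°.
Square 4, 0: +4·2° lon, +0·1° lat → SW at lon -172°, lat 30°.
Cell spans 2° lon × 1° lat.
west -172.00, east -170.00.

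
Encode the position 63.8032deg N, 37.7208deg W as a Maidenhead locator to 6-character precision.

HP13dt

Add 180° to longitude and 90° to latitude: 142.2792, 153.8032.
Field: 142.2792/20 → 7 → H, 153.8032/10 → 15 → P; chars HP.
Square: 2.2792/2 → 1, 3.8032/1 → 3; chars 13.
Subsquare: 0.2792/0.0833333 → 3 → d, 0.8032/0.0416667 → 19 → t; chars dt.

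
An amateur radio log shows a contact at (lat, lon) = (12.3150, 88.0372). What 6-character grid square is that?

NK42ah

Add 180° to longitude and 90° to latitude: 268.0372, 102.3150.
Field: 268.0372/20 → 13 → N, 102.3150/10 → 10 → K; chars NK.
Square: 8.0372/2 → 4, 2.3150/1 → 2; chars 42.
Subsquare: 0.0372/0.0833333 → 0 → a, 0.3150/0.0416667 → 7 → h; chars ah.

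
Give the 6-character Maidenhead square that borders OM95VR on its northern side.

Latitude subsquare r = 17; +1 → 18 = s.
The longitude characters are unchanged.

OM95vs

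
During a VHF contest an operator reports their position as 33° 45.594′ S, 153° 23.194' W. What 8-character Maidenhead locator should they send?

BF36hf37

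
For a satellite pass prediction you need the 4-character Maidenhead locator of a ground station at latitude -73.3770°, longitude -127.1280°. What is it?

Add 180° to longitude and 90° to latitude: 52.87, 16.62.
Field: lon ⌊52.87/20⌋ = 2 → C; lat ⌊16.62/10⌋ = 1 → B.
Square: lon ⌊12.87/2⌋ = 6; lat ⌊6.62/1⌋ = 6.

CB66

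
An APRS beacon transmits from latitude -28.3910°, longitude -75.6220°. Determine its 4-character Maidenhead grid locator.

Offset from 180°W / 90°S: lon 104.38°, lat 61.61°.
Field (20°×10°, letters A–R): lon ⌊104.38/20⌋ = 5 → F; lat ⌊61.61/10⌋ = 6 → G.
Square (2°×1°, digits 0–9): lon ⌊4.38/2⌋ = 2; lat ⌊1.61/1⌋ = 1.

FG21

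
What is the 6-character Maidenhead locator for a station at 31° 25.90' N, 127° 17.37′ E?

PM31pk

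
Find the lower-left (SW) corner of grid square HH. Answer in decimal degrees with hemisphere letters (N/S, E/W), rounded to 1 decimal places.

20.0° S, 40.0° W

Field H=7, H=7: +7·20° lon, +7·10° lat → SW at lon -40°, lat -20°.
latitude 20.0° S, longitude 40.0° W.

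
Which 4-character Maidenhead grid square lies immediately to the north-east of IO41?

Longitude square 4; +1 → 5.
Latitude square 1; +1 → 2.

IO52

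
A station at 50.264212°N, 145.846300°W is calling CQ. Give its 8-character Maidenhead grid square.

Shift to the Maidenhead origin (180°W, 90°S): lon 34.15370, lat 140.26421.
Field: 34.15370/20 → 1 → B, 140.26421/10 → 14 → O; chars BO.
Square: 14.15370/2 → 7, 0.26421/1 → 0; chars 70.
Subsquare: 0.15370/0.0833333 → 1 → b, 0.26421/0.0416667 → 6 → g; chars bg.
Extended square: 0.07037/0.00833333 → 8, 0.01421/0.00416667 → 3; chars 83.

BO70bg83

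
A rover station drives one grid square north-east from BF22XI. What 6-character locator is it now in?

Longitude subsquare x = 23; +1 → 24, wraps to 0 = a, carry into square.
Longitude square 2; +1 → 3.
Latitude subsquare i = 8; +1 → 9 = j.

BF32aj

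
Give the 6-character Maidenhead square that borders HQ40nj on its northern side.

Latitude subsquare j = 9; +1 → 10 = k.
The longitude characters are unchanged.

HQ40nk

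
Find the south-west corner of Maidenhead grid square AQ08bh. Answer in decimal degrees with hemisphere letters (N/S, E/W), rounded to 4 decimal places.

78.2917° N, 179.9167° W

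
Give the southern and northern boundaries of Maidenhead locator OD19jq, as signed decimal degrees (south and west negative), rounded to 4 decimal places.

Field O=14, D=3: +14·20° lon, +3·10° lat → SW at lon 100°, lat -60°.
Square 1, 9: +1·2° lon, +9·1° lat → SW at lon 102°, lat -51°.
Subsquare j=9, q=16: +9·0.0833333° lon, +16·0.0416667° lat → SW at lon 102.75°, lat -50.3333°.
Cell spans 0.0833333° lon × 0.0416667° lat.
south -50.3333, north -50.2917.

-50.3333, -50.2917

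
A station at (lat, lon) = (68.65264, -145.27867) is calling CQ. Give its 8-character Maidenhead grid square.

BP78ip66

Shift to the Maidenhead origin (180°W, 90°S): lon 34.72133, lat 158.65264.
Field: 34.72133/20 → 1 → B, 158.65264/10 → 15 → P; chars BP.
Square: 14.72133/2 → 7, 8.65264/1 → 8; chars 78.
Subsquare: 0.72133/0.0833333 → 8 → i, 0.65264/0.0416667 → 15 → p; chars ip.
Extended square: 0.05466/0.00833333 → 6, 0.02764/0.00416667 → 6; chars 66.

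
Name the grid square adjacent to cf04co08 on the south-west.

CF04bo97

Longitude extended square 0; −1 → -1, wraps to 9, carry into subsquare.
Longitude subsquare c = 2; −1 → 1 = b.
Latitude extended square 8; −1 → 7.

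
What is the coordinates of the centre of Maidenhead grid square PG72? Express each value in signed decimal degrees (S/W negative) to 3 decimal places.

Field P=15, G=6: +15·20° lon, +6·10° lat → SW at lon 120°, lat -30°.
Square 7, 2: +7·2° lon, +2·1° lat → SW at lon 134°, lat -28°.
Cell spans 2° lon × 1° lat. Centre is SW corner plus half of each.
latitude -27.500, longitude 135.000.

-27.500, 135.000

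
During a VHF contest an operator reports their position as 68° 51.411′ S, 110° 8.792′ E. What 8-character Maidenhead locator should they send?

Add 180° to longitude and 90° to latitude: 290.14653, 21.14315.
Field: 290.14653/20 → 14 → O, 21.14315/10 → 2 → C; chars OC.
Square: 10.14653/2 → 5, 1.14315/1 → 1; chars 51.
Subsquare: 0.14653/0.0833333 → 1 → b, 0.14315/0.0416667 → 3 → d; chars bd.
Extended square: 0.06320/0.00833333 → 7, 0.01815/0.00416667 → 4; chars 74.

OC51bd74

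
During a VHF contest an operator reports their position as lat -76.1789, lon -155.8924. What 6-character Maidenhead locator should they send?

Add 180° to longitude and 90° to latitude: 24.1076, 13.8211.
Field: lon ⌊24.1076/20⌋ = 1 → B; lat ⌊13.8211/10⌋ = 1 → B.
Square: lon ⌊4.1076/2⌋ = 2; lat ⌊3.8211/1⌋ = 3.
Subsquare: lon ⌊0.1076/0.0833333⌋ = 1 → b; lat ⌊0.8211/0.0416667⌋ = 19 → t.

BB23bt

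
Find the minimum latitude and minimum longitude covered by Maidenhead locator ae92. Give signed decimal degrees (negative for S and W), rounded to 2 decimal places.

Field A=0, E=4: +0·20° lon, +4·10° lat → SW at lon -180°, lat -50°.
Square 9, 2: +9·2° lon, +2·1° lat → SW at lon -162°, lat -48°.
latitude -48.00, longitude -162.00.

-48.00, -162.00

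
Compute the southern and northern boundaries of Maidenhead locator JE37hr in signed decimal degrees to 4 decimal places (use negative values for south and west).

Field J=9, E=4: +9·20° lon, +4·10° lat → SW at lon 0°, lat -50°.
Square 3, 7: +3·2° lon, +7·1° lat → SW at lon 6°, lat -43°.
Subsquare h=7, r=17: +7·0.0833333° lon, +17·0.0416667° lat → SW at lon 6.58333°, lat -42.2917°.
Cell spans 0.0833333° lon × 0.0416667° lat.
south -42.2917, north -42.2500.

-42.2917, -42.2500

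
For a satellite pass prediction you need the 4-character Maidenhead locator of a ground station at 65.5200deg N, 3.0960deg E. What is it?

Add 180° to longitude and 90° to latitude: 183.10, 155.52.
Field (20°×10°, letters A–R): 183.10/20 → 9 → J, 155.52/10 → 15 → P; chars JP.
Square (2°×1°, digits 0–9): 3.10/2 → 1, 5.52/1 → 5; chars 15.

JP15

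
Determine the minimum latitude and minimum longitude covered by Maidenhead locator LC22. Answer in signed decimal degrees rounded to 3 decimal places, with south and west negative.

-68.000, 44.000

Field L=11, C=2: +11·20° lon, +2·10° lat → SW at lon 40°, lat -70°.
Square 2, 2: +2·2° lon, +2·1° lat → SW at lon 44°, lat -68°.
latitude -68.000, longitude 44.000.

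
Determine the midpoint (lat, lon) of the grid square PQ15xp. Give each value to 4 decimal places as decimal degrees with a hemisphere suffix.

75.6458° N, 123.9583° E

Field P=15, Q=16: +15·20° lon, +16·10° lat → SW at lon 120°, lat 70°.
Square 1, 5: +1·2° lon, +5·1° lat → SW at lon 122°, lat 75°.
Subsquare x=23, p=15: +23·0.0833333° lon, +15·0.0416667° lat → SW at lon 123.917°, lat 75.625°.
Cell spans 0.0833333° lon × 0.0416667° lat. Centre is SW corner plus half of each.
latitude 75.6458° N, longitude 123.9583° E.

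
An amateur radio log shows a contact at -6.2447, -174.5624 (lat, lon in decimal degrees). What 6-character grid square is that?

Offset from 180°W / 90°S: lon 5.4376°, lat 83.7553°.
Field: 5.4376/20 → 0 → A, 83.7553/10 → 8 → I; chars AI.
Square: 5.4376/2 → 2, 3.7553/1 → 3; chars 23.
Subsquare: 1.4376/0.0833333 → 17 → r, 0.7553/0.0416667 → 18 → s; chars rs.

AI23rs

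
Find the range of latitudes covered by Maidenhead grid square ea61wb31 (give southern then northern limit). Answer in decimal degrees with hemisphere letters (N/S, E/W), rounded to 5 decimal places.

88.95417° S, 88.95000° S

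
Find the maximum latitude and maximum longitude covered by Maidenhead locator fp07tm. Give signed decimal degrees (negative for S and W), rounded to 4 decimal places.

67.5417, -78.3333

Field F=5, P=15: +5·20° lon, +15·10° lat → SW at lon -80°, lat 60°.
Square 0, 7: +0·2° lon, +7·1° lat → SW at lon -80°, lat 67°.
Subsquare t=19, m=12: +19·0.0833333° lon, +12·0.0416667° lat → SW at lon -78.4167°, lat 67.5°.
Cell spans 0.0833333° lon × 0.0416667° lat. NE corner is SW corner plus one full cell.
latitude 67.5417, longitude -78.3333.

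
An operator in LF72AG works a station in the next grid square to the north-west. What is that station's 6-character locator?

LF62xh

Longitude subsquare a = 0; −1 → -1, wraps to 23 = x, carry into square.
Longitude square 7; −1 → 6.
Latitude subsquare g = 6; +1 → 7 = h.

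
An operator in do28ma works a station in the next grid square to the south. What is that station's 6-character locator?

Latitude subsquare a = 0; −1 → -1, wraps to 23 = x, carry into square.
Latitude square 8; −1 → 7.
The longitude characters are unchanged.

DO27mx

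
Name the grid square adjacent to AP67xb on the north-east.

Longitude subsquare x = 23; +1 → 24, wraps to 0 = a, carry into square.
Longitude square 6; +1 → 7.
Latitude subsquare b = 1; +1 → 2 = c.

AP77ac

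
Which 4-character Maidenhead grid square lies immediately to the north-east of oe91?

PE02

Longitude square 9; +1 → 10, wraps to 0, carry into field.
Longitude field O = 14; +1 → 15 = P.
Latitude square 1; +1 → 2.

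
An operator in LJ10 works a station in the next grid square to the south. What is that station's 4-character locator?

Latitude square 0; −1 → -1, wraps to 9, carry into field.
Latitude field J = 9; −1 → 8 = I.
The longitude characters are unchanged.

LI19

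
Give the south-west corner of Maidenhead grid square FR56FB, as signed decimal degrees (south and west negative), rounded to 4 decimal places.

86.0417, -69.5833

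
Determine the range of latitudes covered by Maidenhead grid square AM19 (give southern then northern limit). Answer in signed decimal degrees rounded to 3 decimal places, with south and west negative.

39.000, 40.000

Field A=0, M=12: +0·20° lon, +12·10° lat → SW at lon -180°, lat 30°.
Square 1, 9: +1·2° lon, +9·1° lat → SW at lon -178°, lat 39°.
Cell spans 2° lon × 1° lat.
south 39.000, north 40.000.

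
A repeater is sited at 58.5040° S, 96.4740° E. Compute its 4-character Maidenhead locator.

ND81

Shift to the Maidenhead origin (180°W, 90°S): lon 276.47, lat 31.50.
Field: 276.47/20 → 13 → N, 31.50/10 → 3 → D; chars ND.
Square: 16.47/2 → 8, 1.50/1 → 1; chars 81.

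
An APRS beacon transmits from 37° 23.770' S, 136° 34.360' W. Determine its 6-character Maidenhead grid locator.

CF12ro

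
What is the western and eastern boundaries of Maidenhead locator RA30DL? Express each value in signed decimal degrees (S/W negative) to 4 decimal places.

Field R=17, A=0: +17·20° lon, +0·10° lat → SW at lon 160°, lat -90°.
Square 3, 0: +3·2° lon, +0·1° lat → SW at lon 166°, lat -90°.
Subsquare d=3, l=11: +3·0.0833333° lon, +11·0.0416667° lat → SW at lon 166.25°, lat -89.5417°.
Cell spans 0.0833333° lon × 0.0416667° lat.
west 166.2500, east 166.3333.

166.2500, 166.3333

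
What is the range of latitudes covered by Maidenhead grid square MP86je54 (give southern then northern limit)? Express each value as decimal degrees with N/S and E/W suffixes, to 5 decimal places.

Field M=12, P=15: +12·20° lon, +15·10° lat → SW at lon 60°, lat 60°.
Square 8, 6: +8·2° lon, +6·1° lat → SW at lon 76°, lat 66°.
Subsquare j=9, e=4: +9·0.0833333° lon, +4·0.0416667° lat → SW at lon 76.75°, lat 66.1667°.
Extended square 5, 4: +5·0.00833333° lon, +4·0.00416667° lat → SW at lon 76.7917°, lat 66.1833°.
Cell spans 0.00833333° lon × 0.00416667° lat.
south 66.18333° N, north 66.18750° N.

66.18333° N, 66.18750° N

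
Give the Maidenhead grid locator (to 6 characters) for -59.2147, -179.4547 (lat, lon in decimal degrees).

AD00gs

Shift to the Maidenhead origin (180°W, 90°S): lon 0.5453, lat 30.7853.
Field (20°×10°, letters A–R): 0.5453/20 → 0 → A, 30.7853/10 → 3 → D; chars AD.
Square (2°×1°, digits 0–9): 0.5453/2 → 0, 0.7853/1 → 0; chars 00.
Subsquare (5′×2.5′, letters a–x): 0.5453/0.0833333 → 6 → g, 0.7853/0.0416667 → 18 → s; chars gs.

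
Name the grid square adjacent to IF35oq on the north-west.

Longitude subsquare o = 14; −1 → 13 = n.
Latitude subsquare q = 16; +1 → 17 = r.

IF35nr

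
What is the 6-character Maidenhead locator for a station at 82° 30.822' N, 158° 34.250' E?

QR92gm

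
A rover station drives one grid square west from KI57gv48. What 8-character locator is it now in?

KI57gv38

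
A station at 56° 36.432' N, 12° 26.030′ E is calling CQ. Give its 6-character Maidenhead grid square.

JO66fo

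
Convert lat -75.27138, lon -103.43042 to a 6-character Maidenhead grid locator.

Offset from 180°W / 90°S: lon 76.5696°, lat 14.7286°.
Field: 76.5696/20 → 3 → D, 14.7286/10 → 1 → B; chars DB.
Square: 16.5696/2 → 8, 4.7286/1 → 4; chars 84.
Subsquare: 0.5696/0.0833333 → 6 → g, 0.7286/0.0416667 → 17 → r; chars gr.

DB84gr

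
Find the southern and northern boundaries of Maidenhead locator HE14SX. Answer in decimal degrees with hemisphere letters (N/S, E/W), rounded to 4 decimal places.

Field H=7, E=4: +7·20° lon, +4·10° lat → SW at lon -40°, lat -50°.
Square 1, 4: +1·2° lon, +4·1° lat → SW at lon -38°, lat -46°.
Subsquare s=18, x=23: +18·0.0833333° lon, +23·0.0416667° lat → SW at lon -36.5°, lat -45.0417°.
Cell spans 0.0833333° lon × 0.0416667° lat.
south 45.0417° S, north 45.0000° S.

45.0417° S, 45.0000° S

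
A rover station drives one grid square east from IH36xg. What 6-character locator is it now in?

Longitude subsquare x = 23; +1 → 24, wraps to 0 = a, carry into square.
Longitude square 3; +1 → 4.
The latitude characters are unchanged.

IH46ag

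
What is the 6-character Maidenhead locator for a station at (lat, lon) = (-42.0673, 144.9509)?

QE27lw

Offset from 180°W / 90°S: lon 324.9509°, lat 47.9327°.
Field: 324.9509/20 → 16 → Q, 47.9327/10 → 4 → E; chars QE.
Square: 4.9509/2 → 2, 7.9327/1 → 7; chars 27.
Subsquare: 0.9509/0.0833333 → 11 → l, 0.9327/0.0416667 → 22 → w; chars lw.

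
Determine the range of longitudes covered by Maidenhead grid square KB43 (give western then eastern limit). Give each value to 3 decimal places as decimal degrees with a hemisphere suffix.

28.000° E, 30.000° E

Field K=10, B=1: +10·20° lon, +1·10° lat → SW at lon 20°, lat -80°.
Square 4, 3: +4·2° lon, +3·1° lat → SW at lon 28°, lat -77°.
Cell spans 2° lon × 1° lat.
west 28.000° E, east 30.000° E.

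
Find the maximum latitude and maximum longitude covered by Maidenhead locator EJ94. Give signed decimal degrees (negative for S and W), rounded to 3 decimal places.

5.000, -80.000

Field E=4, J=9: +4·20° lon, +9·10° lat → SW at lon -100°, lat 0°.
Square 9, 4: +9·2° lon, +4·1° lat → SW at lon -82°, lat 4°.
Cell spans 2° lon × 1° lat. NE corner is SW corner plus one full cell.
latitude 5.000, longitude -80.000.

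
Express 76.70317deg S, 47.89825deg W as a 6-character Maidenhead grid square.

Add 180° to longitude and 90° to latitude: 132.1018, 13.2968.
Field (20°×10°, letters A–R): lon ⌊132.1018/20⌋ = 6 → G; lat ⌊13.2968/10⌋ = 1 → B.
Square (2°×1°, digits 0–9): lon ⌊12.1018/2⌋ = 6; lat ⌊3.2968/1⌋ = 3.
Subsquare (5′×2.5′, letters a–x): lon ⌊0.1018/0.0833333⌋ = 1 → b; lat ⌊0.2968/0.0416667⌋ = 7 → h.

GB63bh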